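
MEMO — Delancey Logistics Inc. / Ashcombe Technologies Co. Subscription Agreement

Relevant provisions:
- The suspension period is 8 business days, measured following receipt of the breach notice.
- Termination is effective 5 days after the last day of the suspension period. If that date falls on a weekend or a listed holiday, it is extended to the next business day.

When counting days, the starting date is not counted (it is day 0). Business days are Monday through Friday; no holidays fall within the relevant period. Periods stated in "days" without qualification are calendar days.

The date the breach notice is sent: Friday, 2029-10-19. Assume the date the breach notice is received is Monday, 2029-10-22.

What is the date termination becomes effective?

From Monday, 2029-10-22, 8 business days (Oct 23, Oct 24, Oct 25, Oct 26, Oct 29, Oct 30, Oct 31, Nov 1, skipping weekends) brings us to Thursday, 2029-11-01, which is the last day of the suspension period.
The date termination becomes effective: 5 calendar days after 2029-11-01 is 2029-11-06. 2029-11-06 is a Tuesday, so no roll-forward applies.

2029-11-06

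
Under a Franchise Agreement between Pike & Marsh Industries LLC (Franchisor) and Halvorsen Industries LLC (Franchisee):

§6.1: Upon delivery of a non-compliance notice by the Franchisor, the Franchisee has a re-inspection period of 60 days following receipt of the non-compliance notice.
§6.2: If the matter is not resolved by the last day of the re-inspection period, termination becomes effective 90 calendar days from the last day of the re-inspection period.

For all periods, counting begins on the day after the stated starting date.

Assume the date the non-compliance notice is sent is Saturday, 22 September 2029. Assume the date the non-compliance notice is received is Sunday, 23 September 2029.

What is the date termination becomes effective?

20 February 2030

The last day of the re-inspection period: 60 calendar days after 23 September 2029 is 22 November 2029.
Adding 90 calendar days to 22 November 2029 gives 20 February 2030, which is the date termination becomes effective.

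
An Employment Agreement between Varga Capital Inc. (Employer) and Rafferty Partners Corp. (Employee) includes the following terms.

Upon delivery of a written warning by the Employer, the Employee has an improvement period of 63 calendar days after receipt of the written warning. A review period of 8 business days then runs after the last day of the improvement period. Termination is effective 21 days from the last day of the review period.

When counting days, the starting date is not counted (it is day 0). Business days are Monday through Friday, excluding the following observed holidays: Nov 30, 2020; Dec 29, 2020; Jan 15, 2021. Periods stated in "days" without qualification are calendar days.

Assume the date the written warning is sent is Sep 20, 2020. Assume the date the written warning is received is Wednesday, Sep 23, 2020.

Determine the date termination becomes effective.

Dec 29, 2020

The last day of the improvement period: 63 calendar days after Sep 23, 2020 is Nov 25, 2020.
The last day of the review period: 8 business days after Wednesday, Nov 25, 2020, skipping weekends and the listed holiday on Nov 30 — Nov 26, Nov 27, Dec 1, Dec 2, Dec 3, Dec 4, Dec 7, Dec 8 — lands on Tuesday, Dec 8, 2020.
Adding 21 calendar days to Dec 8, 2020 gives Dec 29, 2020, which is the date termination becomes effective.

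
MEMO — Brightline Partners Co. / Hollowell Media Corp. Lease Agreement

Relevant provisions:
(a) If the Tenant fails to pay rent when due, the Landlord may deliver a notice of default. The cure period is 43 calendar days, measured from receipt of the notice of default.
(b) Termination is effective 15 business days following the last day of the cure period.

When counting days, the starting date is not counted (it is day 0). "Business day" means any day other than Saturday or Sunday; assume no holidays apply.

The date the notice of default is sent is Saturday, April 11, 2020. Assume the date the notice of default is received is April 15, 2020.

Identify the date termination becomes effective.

Adding 43 calendar days to April 15, 2020 gives May 28, 2020, which is the last day of the cure period.
The date termination becomes effective: 15 business days after Thursday, May 28, 2020, skipping weekends — May 29, Jun 1, Jun 2, Jun 3, …, Jun 16, Jun 17, Jun 18 — lands on Thursday, June 18, 2020.

June 18, 2020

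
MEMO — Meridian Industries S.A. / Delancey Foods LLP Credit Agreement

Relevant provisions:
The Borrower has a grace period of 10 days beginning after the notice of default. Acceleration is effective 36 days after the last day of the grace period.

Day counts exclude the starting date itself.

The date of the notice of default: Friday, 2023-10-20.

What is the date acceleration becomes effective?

The last day of the grace period: 2023-10-20 + 10 days = 2023-10-30.
The date acceleration becomes effective: 36 calendar days after 2023-10-30 is 2023-12-05.

2023-12-05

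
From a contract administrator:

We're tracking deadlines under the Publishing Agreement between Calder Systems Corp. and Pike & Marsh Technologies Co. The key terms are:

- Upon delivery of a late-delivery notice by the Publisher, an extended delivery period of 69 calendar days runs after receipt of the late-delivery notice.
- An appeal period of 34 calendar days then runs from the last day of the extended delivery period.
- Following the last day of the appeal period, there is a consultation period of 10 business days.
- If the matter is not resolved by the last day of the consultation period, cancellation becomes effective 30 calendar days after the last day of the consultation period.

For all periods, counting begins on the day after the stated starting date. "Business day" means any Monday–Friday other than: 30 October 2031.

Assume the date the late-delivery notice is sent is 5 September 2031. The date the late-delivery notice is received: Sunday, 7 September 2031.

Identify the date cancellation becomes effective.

Adding 69 calendar days to 7 September 2031 gives 15 November 2031, which is the last day of the extended delivery period.
Adding 34 calendar days to 15 November 2031 gives 19 December 2031, which is the last day of the appeal period.
The last day of the consultation period: counting 10 business days from Friday, 19 December 2031 (Dec 22, Dec 23, Dec 24, Dec 25, Dec 26, Dec 29, Dec 30, Dec 31, Jan 1, Jan 2, skipping weekends) reaches Friday, 2 January 2032.
The date cancellation becomes effective: 30 calendar days after 2 January 2032 is 1 February 2032.

1 February 2032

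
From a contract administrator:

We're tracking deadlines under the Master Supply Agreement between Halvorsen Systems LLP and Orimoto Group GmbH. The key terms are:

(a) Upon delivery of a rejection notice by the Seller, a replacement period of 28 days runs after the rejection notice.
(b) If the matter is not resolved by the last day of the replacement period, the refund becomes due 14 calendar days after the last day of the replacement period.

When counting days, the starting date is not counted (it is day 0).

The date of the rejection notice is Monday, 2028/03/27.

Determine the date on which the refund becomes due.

2028/05/08

The last day of the replacement period: 28 calendar days after 2028/03/27 is 2028/04/24.
Adding 14 calendar days to 2028/04/24 gives 2028/05/08, which is the date on which the refund becomes due.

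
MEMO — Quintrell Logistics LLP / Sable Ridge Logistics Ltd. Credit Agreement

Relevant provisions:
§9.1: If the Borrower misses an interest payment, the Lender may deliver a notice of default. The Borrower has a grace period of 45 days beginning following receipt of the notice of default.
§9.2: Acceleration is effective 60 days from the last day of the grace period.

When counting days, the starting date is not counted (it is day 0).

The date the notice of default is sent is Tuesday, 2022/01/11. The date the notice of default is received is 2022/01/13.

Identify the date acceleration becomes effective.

The last day of the grace period: 2022/01/13 + 45 days = 2022/02/27.
The date acceleration becomes effective: 2022/02/27 + 60 days = 2022/04/28.

2022/04/28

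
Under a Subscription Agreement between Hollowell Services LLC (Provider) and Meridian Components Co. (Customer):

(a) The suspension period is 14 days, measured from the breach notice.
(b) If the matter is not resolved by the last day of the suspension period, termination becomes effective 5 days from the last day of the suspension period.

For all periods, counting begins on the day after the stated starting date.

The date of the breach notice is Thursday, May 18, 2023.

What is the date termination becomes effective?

Adding 14 calendar days to May 18, 2023 gives June 1, 2023, which is the last day of the suspension period.
Adding 5 calendar days to June 1, 2023 gives June 6, 2023, which is the date termination becomes effective.

June 6, 2023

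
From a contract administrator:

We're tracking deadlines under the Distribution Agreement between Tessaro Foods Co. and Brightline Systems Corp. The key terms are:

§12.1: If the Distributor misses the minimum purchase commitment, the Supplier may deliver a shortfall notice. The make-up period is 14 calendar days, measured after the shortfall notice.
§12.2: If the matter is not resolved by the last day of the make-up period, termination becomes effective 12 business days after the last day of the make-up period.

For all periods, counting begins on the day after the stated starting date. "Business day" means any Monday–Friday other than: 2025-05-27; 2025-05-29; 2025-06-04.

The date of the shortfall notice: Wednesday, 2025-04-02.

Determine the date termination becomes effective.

2025-05-02

Adding 14 calendar days to 2025-04-02 gives 2025-04-16, which is the last day of the make-up period.
The date termination becomes effective: 12 business days after Wednesday, 2025-04-16, skipping weekends — Apr 17, Apr 18, Apr 21, Apr 22, …, Apr 30, May 1, May 2 — lands on Friday, 2025-05-02.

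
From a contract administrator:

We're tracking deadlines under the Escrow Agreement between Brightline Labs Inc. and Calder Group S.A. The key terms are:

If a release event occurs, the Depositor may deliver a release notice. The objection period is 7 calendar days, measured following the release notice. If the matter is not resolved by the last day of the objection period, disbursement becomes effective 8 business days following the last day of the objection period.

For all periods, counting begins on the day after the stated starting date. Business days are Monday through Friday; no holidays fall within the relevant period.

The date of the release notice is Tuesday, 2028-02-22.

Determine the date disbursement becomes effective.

Adding 7 calendar days to 2028-02-22 gives 2028-02-29, which is the last day of the objection period.
The date disbursement becomes effective: counting 8 business days from Tuesday, 2028-02-29 (Mar 1, Mar 2, Mar 3, Mar 6, Mar 7, Mar 8, Mar 9, Mar 10, skipping weekends) reaches Friday, 2028-03-10.

2028-03-10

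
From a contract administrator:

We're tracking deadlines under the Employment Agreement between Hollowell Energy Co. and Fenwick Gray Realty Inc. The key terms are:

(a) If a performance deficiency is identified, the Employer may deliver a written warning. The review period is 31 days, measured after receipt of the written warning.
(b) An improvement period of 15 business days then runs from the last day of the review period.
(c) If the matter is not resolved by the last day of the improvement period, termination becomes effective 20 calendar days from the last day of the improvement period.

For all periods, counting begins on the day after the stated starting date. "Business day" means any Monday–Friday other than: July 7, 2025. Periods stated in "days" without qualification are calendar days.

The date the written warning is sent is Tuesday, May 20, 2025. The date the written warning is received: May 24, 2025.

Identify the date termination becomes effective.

August 5, 2025

Adding 31 calendar days to May 24, 2025 gives June 24, 2025, which is the last day of the review period.
The last day of the improvement period: counting 15 business days from Tuesday, June 24, 2025 (Jun 25, Jun 26, Jun 27, Jun 30, …, Jul 14, Jul 15, Jul 16, skipping weekends and the listed holiday on Jul 7) reaches Wednesday, July 16, 2025.
Adding 20 calendar days to July 16, 2025 gives August 5, 2025, which is the date termination becomes effective.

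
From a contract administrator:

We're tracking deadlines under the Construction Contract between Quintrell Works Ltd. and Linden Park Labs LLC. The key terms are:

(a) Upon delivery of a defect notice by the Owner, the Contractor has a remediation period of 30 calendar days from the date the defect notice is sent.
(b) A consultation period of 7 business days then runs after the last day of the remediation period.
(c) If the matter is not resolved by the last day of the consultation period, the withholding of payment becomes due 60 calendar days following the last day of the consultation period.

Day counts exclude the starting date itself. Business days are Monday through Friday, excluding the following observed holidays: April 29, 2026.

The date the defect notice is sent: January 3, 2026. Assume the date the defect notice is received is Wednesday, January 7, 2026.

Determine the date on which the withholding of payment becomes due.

Adding 30 calendar days to January 3, 2026 gives February 2, 2026, which is the last day of the remediation period.
The last day of the consultation period: counting 7 business days from Monday, February 2, 2026 (Feb 3, Feb 4, Feb 5, Feb 6, Feb 9, Feb 10, Feb 11, skipping weekends) reaches Wednesday, February 11, 2026.
The date on which the withholding of payment becomes due: February 11, 2026 + 60 days = April 12, 2026.

April 12, 2026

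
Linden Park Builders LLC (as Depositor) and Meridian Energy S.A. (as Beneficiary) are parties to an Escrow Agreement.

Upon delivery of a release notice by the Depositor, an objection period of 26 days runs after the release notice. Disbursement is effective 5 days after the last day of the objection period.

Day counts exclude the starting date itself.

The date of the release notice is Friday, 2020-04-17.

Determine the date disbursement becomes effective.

The last day of the objection period: 2020-04-17 + 26 days = 2020-05-13.
The date disbursement becomes effective: 2020-05-13 + 5 days = 2020-05-18.

2020-05-18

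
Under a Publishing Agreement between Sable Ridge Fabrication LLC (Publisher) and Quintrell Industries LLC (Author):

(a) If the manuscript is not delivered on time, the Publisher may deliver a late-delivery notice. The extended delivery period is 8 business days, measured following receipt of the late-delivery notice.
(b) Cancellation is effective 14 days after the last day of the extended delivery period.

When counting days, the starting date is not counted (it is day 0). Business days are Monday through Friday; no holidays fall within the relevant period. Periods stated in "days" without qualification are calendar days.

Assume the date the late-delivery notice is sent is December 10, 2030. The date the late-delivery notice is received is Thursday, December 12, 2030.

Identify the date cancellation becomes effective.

From Thursday, December 12, 2030, 8 business days (Dec 13, Dec 16, Dec 17, Dec 18, Dec 19, Dec 20, Dec 23, Dec 24, skipping weekends) brings us to Tuesday, December 24, 2030, which is the last day of the extended delivery period.
The date cancellation becomes effective: December 24, 2030 + 14 days = January 7, 2031.

January 7, 2031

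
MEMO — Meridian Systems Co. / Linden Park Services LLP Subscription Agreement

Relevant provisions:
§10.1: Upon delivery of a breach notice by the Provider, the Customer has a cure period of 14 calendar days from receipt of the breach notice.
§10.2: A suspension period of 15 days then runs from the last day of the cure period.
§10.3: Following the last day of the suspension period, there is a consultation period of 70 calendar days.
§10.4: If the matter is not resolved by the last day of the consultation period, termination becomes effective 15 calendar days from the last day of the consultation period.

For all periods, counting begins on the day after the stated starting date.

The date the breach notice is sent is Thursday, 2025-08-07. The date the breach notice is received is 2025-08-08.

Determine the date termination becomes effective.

The last day of the cure period: 2025-08-08 + 14 days = 2025-08-22.
Adding 15 calendar days to 2025-08-22 gives 2025-09-06, which is the last day of the suspension period.
Adding 70 calendar days to 2025-09-06 gives 2025-11-15, which is the last day of the consultation period.
The date termination becomes effective: 15 calendar days after 2025-11-15 is 2025-11-30.

2025-11-30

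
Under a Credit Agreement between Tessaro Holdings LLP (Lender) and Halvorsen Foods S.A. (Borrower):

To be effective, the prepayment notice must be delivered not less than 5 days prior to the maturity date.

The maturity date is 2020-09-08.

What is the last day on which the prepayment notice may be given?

2020-09-08 minus 5 days is 2020-09-03.

2020-09-03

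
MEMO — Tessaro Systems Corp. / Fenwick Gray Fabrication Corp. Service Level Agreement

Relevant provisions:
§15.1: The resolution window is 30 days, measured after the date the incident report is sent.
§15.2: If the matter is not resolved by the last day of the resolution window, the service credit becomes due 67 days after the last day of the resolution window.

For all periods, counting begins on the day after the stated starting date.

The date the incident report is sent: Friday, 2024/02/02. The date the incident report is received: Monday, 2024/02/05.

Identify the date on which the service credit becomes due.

2024/05/09

The last day of the resolution window: 2024/02/02 + 30 days = 2024/03/03.
The date on which the service credit becomes due: 2024/03/03 + 67 days = 2024/05/09.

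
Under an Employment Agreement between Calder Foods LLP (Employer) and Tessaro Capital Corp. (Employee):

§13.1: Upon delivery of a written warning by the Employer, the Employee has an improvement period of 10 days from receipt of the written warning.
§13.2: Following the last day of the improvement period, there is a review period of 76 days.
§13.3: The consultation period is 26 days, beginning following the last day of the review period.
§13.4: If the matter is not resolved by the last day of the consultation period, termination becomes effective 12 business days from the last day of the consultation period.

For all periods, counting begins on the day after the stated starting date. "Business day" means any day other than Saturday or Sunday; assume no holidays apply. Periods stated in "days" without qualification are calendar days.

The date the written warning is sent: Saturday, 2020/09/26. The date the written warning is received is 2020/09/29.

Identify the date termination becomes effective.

The last day of the improvement period: 2020/09/29 + 10 days = 2020/10/09.
The last day of the review period: 76 calendar days after 2020/10/09 is 2020/12/24.
The last day of the consultation period: 26 calendar days after 2020/12/24 is 2021/01/19.
From Tuesday, 2021/01/19, 12 business days (Jan 20, Jan 21, Jan 22, Jan 25, …, Feb 2, Feb 3, Feb 4, skipping weekends) brings us to Thursday, 2021/02/04, which is the date termination becomes effective.

2021/02/04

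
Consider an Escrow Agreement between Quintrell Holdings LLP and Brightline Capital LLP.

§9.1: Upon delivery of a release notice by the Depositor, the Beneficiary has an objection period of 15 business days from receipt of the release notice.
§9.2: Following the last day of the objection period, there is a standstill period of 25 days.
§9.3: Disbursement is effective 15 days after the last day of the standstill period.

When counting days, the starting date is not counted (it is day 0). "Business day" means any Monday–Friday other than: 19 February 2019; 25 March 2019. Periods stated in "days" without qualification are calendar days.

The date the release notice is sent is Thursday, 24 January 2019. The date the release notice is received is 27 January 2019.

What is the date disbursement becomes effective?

The last day of the objection period: counting 15 business days from Sunday, 27 January 2019 (Jan 28, Jan 29, Jan 30, Jan 31, …, Feb 13, Feb 14, Feb 15, skipping weekends) reaches Friday, 15 February 2019.
Adding 25 calendar days to 15 February 2019 gives 12 March 2019, which is the last day of the standstill period.
The date disbursement becomes effective: 15 calendar days after 12 March 2019 is 27 March 2019.

27 March 2019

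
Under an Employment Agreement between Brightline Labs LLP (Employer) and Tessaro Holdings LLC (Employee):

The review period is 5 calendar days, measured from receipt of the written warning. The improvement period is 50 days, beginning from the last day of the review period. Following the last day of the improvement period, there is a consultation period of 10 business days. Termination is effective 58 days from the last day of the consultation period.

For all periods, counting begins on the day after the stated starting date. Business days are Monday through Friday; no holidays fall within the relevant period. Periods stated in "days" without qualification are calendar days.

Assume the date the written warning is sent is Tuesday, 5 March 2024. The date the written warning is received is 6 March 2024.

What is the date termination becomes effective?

The last day of the review period: 6 March 2024 + 5 days = 11 March 2024.
Adding 50 calendar days to 11 March 2024 gives 30 April 2024, which is the last day of the improvement period.
The last day of the consultation period: counting 10 business days from Tuesday, 30 April 2024 (May 1, May 2, May 3, May 6, May 7, May 8, May 9, May 10, May 13, May 14, skipping weekends) reaches Tuesday, 14 May 2024.
Adding 58 calendar days to 14 May 2024 gives 11 July 2024, which is the date termination becomes effective.

11 July 2024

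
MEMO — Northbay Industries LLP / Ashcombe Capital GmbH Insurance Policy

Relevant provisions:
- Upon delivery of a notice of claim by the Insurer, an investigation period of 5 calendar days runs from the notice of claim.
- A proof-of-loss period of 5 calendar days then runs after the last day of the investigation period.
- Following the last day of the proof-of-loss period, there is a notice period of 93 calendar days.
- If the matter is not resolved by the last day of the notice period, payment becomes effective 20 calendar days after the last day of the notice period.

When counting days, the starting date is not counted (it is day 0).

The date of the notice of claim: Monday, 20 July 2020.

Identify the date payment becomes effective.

The last day of the investigation period: 5 calendar days after 20 July 2020 is 25 July 2020.
Adding 5 calendar days to 25 July 2020 gives 30 July 2020, which is the last day of the proof-of-loss period.
The last day of the notice period: 30 July 2020 + 93 days = 31 October 2020.
Adding 20 calendar days to 31 October 2020 gives 20 November 2020, which is the date payment becomes effective.

20 November 2020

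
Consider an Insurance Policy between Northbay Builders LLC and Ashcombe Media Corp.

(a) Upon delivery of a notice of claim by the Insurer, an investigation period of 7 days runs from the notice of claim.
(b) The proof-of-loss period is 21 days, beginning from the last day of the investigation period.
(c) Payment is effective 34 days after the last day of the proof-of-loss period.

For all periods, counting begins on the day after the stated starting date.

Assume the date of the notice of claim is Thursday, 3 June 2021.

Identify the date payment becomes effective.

The last day of the investigation period: 7 calendar days after 3 June 2021 is 10 June 2021.
The last day of the proof-of-loss period: 10 June 2021 + 21 days = 1 July 2021.
The date payment becomes effective: 34 calendar days after 1 July 2021 is 4 August 2021.

4 August 2021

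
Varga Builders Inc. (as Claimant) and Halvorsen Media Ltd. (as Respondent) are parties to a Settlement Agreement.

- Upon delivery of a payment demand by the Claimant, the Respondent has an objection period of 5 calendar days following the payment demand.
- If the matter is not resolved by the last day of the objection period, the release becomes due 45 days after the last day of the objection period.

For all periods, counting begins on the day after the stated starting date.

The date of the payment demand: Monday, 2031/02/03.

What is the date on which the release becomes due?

The last day of the objection period: 5 calendar days after 2031/02/03 is 2031/02/08.
The date on which the release becomes due: 45 calendar days after 2031/02/08 is 2031/03/25.

2031/03/25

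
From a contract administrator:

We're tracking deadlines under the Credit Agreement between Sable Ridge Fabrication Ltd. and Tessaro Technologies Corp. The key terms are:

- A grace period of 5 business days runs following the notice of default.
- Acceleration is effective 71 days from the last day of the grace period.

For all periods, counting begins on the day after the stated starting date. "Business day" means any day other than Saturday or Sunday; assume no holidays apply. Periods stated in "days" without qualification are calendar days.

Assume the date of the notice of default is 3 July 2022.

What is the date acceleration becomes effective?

17 September 2022

The last day of the grace period: counting 5 business days from Sunday, 3 July 2022 (Jul 4, Jul 5, Jul 6, Jul 7, Jul 8, skipping weekends) reaches Friday, 8 July 2022.
The date acceleration becomes effective: 71 calendar days after 8 July 2022 is 17 September 2022.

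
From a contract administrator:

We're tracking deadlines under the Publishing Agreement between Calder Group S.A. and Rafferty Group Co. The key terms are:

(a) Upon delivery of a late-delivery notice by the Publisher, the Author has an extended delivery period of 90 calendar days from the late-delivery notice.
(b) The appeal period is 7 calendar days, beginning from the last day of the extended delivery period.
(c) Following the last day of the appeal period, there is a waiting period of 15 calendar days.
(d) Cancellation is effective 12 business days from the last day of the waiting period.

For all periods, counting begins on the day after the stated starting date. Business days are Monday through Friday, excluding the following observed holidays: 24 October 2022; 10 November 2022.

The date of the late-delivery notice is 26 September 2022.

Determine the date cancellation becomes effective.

The last day of the extended delivery period: 26 September 2022 + 90 days = 25 December 2022.
The last day of the appeal period: 25 December 2022 + 7 days = 1 January 2023.
The last day of the waiting period: 15 calendar days after 1 January 2023 is 16 January 2023.
The date cancellation becomes effective: 12 business days after Monday, 16 January 2023, skipping weekends — Jan 17, Jan 18, Jan 19, Jan 20, …, Jan 30, Jan 31, Feb 1 — lands on Wednesday, 1 February 2023.

1 February 2023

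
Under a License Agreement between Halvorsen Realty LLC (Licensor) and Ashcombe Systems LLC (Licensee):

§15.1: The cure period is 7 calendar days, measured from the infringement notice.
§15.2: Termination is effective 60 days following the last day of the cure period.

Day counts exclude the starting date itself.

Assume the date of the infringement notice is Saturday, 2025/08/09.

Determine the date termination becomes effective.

The last day of the cure period: 2025/08/09 + 7 days = 2025/08/16.
The date termination becomes effective: 60 calendar days after 2025/08/16 is 2025/10/15.

2025/10/15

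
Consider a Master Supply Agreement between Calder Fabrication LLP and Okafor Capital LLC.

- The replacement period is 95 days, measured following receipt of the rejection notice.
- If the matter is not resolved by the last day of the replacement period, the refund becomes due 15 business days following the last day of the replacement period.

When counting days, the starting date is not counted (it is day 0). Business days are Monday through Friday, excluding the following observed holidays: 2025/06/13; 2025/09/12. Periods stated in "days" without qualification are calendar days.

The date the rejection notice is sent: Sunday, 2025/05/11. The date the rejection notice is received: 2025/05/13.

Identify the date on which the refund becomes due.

The last day of the replacement period: 95 calendar days after 2025/05/13 is 2025/08/16.
The date on which the refund becomes due: counting 15 business days from Saturday, 2025/08/16 (Aug 18, Aug 19, Aug 20, Aug 21, …, Sep 3, Sep 4, Sep 5, skipping weekends) reaches Friday, 2025/09/05.

2025/09/05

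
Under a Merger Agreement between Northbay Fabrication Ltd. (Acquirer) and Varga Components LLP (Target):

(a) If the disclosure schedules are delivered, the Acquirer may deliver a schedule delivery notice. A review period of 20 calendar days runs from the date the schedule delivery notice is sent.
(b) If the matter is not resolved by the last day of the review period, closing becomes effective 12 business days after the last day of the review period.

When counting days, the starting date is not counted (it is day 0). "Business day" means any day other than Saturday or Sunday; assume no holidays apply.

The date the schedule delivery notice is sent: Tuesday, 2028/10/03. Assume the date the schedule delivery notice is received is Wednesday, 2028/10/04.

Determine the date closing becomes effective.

The last day of the review period: 20 calendar days after 2028/10/03 is 2028/10/23.
The date closing becomes effective: counting 12 business days from Monday, 2028/10/23 (Oct 24, Oct 25, Oct 26, Oct 27, …, Nov 6, Nov 7, Nov 8, skipping weekends) reaches Wednesday, 2028/11/08.

2028/11/08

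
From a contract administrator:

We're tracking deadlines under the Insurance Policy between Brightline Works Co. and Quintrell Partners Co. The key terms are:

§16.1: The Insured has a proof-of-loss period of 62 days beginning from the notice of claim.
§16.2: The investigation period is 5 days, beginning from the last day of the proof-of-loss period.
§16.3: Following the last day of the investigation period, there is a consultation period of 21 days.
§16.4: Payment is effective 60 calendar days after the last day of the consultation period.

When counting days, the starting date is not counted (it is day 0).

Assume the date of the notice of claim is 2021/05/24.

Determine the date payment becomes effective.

2021/10/19

The last day of the proof-of-loss period: 2021/05/24 + 62 days = 2021/07/25.
The last day of the investigation period: 2021/07/25 + 5 days = 2021/07/30.
Adding 21 calendar days to 2021/07/30 gives 2021/08/20, which is the last day of the consultation period.
Adding 60 calendar days to 2021/08/20 gives 2021/10/19, which is the date payment becomes effective.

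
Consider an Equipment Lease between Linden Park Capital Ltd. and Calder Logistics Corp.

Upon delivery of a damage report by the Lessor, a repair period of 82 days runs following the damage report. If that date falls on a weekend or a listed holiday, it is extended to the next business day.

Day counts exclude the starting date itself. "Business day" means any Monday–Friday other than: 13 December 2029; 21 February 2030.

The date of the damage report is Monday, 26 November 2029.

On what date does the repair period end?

The last day of the repair period: 26 November 2029 + 82 days = 16 February 2030. That falls on a Saturday, so it rolls to the next business day, Monday, 18 February 2030.

18 February 2030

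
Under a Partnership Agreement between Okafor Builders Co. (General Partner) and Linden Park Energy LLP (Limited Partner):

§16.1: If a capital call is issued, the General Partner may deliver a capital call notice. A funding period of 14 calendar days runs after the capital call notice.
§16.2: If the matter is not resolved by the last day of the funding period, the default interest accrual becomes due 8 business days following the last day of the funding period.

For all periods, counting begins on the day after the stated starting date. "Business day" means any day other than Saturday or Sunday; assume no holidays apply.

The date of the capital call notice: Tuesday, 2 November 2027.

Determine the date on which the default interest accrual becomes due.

26 November 2027

The last day of the funding period: 2 November 2027 + 14 days = 16 November 2027.
The date on which the default interest accrual becomes due: counting 8 business days from Tuesday, 16 November 2027 (Nov 17, Nov 18, Nov 19, Nov 22, Nov 23, Nov 24, Nov 25, Nov 26, skipping weekends) reaches Friday, 26 November 2027.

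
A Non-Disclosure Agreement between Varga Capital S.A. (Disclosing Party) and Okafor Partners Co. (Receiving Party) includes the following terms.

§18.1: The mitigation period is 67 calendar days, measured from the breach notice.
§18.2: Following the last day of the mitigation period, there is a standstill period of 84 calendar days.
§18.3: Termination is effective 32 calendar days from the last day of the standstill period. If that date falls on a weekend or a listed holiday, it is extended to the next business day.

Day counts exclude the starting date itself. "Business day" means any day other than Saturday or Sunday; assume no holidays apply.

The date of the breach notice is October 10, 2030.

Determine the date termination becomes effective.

April 11, 2031

The last day of the mitigation period: 67 calendar days after October 10, 2030 is December 16, 2030.
Adding 84 calendar days to December 16, 2030 gives March 10, 2031, which is the last day of the standstill period.
Adding 32 calendar days to March 10, 2031 gives April 11, 2031, which is the date termination becomes effective. April 11, 2031 is a Friday, so no roll-forward applies.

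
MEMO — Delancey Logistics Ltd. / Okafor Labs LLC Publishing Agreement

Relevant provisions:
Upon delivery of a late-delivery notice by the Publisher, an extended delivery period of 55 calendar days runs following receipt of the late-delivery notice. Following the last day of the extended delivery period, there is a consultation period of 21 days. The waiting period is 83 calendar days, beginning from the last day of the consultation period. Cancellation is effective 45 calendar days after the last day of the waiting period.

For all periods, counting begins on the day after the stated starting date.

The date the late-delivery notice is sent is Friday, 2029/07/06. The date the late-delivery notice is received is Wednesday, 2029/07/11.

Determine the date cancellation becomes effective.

2030/01/31

Adding 55 calendar days to 2029/07/11 gives 2029/09/04, which is the last day of the extended delivery period.
The last day of the consultation period: 2029/09/04 + 21 days = 2029/09/25.
The last day of the waiting period: 83 calendar days after 2029/09/25 is 2029/12/17.
The date cancellation becomes effective: 2029/12/17 + 45 days = 2030/01/31.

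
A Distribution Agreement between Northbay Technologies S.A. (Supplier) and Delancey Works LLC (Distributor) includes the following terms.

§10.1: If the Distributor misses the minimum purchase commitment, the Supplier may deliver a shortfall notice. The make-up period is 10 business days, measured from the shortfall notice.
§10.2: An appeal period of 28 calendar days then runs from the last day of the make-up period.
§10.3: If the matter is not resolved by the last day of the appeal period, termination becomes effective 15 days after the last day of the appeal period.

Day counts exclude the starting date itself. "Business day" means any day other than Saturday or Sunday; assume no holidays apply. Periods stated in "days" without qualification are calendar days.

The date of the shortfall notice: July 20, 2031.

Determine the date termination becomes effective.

From Sunday, July 20, 2031, 10 business days (Jul 21, Jul 22, Jul 23, Jul 24, Jul 25, Jul 28, Jul 29, Jul 30, Jul 31, Aug 1, skipping weekends) brings us to Friday, August 1, 2031, which is the last day of the make-up period.
The last day of the appeal period: August 1, 2031 + 28 days = August 29, 2031.
The date termination becomes effective: 15 calendar days after August 29, 2031 is September 13, 2031.

September 13, 2031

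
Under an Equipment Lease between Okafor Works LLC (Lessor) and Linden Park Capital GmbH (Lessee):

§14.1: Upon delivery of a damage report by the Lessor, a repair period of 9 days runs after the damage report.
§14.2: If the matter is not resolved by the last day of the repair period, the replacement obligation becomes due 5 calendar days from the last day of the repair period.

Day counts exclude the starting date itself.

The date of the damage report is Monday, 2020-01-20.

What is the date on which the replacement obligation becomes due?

2020-02-03

The last day of the repair period: 9 calendar days after 2020-01-20 is 2020-01-29.
The date on which the replacement obligation becomes due: 2020-01-29 + 5 days = 2020-02-03.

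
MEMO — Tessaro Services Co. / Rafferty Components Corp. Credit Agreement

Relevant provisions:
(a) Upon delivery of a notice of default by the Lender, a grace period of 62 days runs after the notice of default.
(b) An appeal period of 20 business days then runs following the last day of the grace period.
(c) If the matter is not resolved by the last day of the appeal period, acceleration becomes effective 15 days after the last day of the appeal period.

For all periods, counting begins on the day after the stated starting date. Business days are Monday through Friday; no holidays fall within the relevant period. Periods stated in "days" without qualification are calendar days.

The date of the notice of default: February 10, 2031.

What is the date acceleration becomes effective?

The last day of the grace period: February 10, 2031 + 62 days = April 13, 2031.
From Sunday, April 13, 2031, 20 business days (Apr 14, Apr 15, Apr 16, Apr 17, …, May 7, May 8, May 9, skipping weekends) brings us to Friday, May 9, 2031, which is the last day of the appeal period.
The date acceleration becomes effective: May 9, 2031 + 15 days = May 24, 2031.

May 24, 2031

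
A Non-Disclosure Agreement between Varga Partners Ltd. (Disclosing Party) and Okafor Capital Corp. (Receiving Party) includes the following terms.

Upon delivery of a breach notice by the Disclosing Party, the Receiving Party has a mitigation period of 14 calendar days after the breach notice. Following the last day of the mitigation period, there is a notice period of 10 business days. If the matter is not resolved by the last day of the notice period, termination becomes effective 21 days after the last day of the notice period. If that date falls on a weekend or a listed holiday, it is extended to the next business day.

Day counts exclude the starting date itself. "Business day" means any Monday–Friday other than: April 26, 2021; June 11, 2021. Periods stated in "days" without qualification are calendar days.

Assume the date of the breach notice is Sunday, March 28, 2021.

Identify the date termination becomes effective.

May 14, 2021

The last day of the mitigation period: 14 calendar days after March 28, 2021 is April 11, 2021.
The last day of the notice period: counting 10 business days from Sunday, April 11, 2021 (Apr 12, Apr 13, Apr 14, Apr 15, Apr 16, Apr 19, Apr 20, Apr 21, Apr 22, Apr 23, skipping weekends) reaches Friday, April 23, 2021.
The date termination becomes effective: April 23, 2021 + 21 days = May 14, 2021. May 14, 2021 is a Friday and is not a listed holiday, so no roll-forward applies.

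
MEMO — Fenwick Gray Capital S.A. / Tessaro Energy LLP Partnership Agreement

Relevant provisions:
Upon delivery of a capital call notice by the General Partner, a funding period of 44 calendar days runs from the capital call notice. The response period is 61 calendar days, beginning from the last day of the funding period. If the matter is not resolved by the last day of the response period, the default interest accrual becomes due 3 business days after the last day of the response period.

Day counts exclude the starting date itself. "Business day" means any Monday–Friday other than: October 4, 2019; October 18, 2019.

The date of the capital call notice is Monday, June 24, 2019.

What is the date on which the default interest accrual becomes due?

Adding 44 calendar days to June 24, 2019 gives August 7, 2019, which is the last day of the funding period.
Adding 61 calendar days to August 7, 2019 gives October 7, 2019, which is the last day of the response period.
The date on which the default interest accrual becomes due: counting 3 business days from Monday, October 7, 2019 (Oct 8, Oct 9, Oct 10, skipping weekends) reaches Thursday, October 10, 2019.

October 10, 2019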